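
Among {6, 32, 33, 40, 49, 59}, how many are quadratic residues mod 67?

5

(6/67) = +1 → QR.
(32/67) = -1 → non-residue.
(33/67) = +1 → QR.
(40/67) = +1 → QR.
(49/67) = +1 → QR.
(59/67) = +1 → QR.
Total quadratic residues among the 6: 5.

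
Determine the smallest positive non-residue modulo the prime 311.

11

(2/311) = +1, so 2 is a residue.
(3/311) = +1, so 3 is a residue.
(4/311) = +1, so 4 is a residue.
(5/311) = +1, so 5 is a residue.
(6/311) = +1, so 6 is a residue.
(7/311) = +1, so 7 is a residue.
(8/311) = +1, so 8 is a residue.
(9/311) = +1, so 9 is a residue.
(10/311) = +1, so 10 is a residue.
(11/311) = −1, so 11 is the smallest positive non-residue mod 311.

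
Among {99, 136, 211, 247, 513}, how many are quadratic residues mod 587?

2

(99/587) = -1 → non-residue.
(136/587) = -1 → non-residue.
(211/587) = +1 → QR.
(247/587) = +1 → QR.
(513/587) = -1 → non-residue.
Total quadratic residues among the 5: 2.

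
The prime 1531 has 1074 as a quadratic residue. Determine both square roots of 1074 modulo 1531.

128, 1403

Since 1531 ≡ 3 (mod 4), a square root of 1074 is 1074^((1531+1)/4) = 1074^383 mod 1531.
Repeated squaring: 1074^2≡633, 1074^4≡1098, 1074^8≡707, 1074^16≡743, 1074^32≡889, 1074^64≡325, 1074^128≡1517, 1074^256≡196 (mod 1531).
1074^383 = 1074^(256+64+32+16+8+4+2+1) ≡ 1403 (mod 1531).
Check: 1403² = 1968409 ≡ 1074 (mod 1531). The two roots are 128 and 1403.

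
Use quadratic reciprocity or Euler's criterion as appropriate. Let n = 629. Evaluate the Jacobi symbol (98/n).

Pull out 2: since 629 ≡ 5 (mod 8), (2/629) = -1.
Reciprocity: 49 ≡ 1 and 629 ≡ 1 (mod 4), so (49/629) = +(629/49).
Reduce top mod 49: now compute (41/49).
Reciprocity: 41 ≡ 1 and 49 ≡ 1 (mod 4), so (41/49) = +(49/41).
Reduce top mod 41: now compute (8/41).
Pull out 2^3: since 41 ≡ 1 (mod 8), (2/41) = +1, so (2/41)^3 = +1.
Reached (1/41) = 1. Collecting the sign flips along the way, the symbol is -1.

-1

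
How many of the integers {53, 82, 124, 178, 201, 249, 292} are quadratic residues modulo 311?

(53/311) = +1 → QR.
(82/311) = -1 → non-residue.
(124/311) = -1 → non-residue.
(178/311) = +1 → QR.
(201/311) = +1 → QR.
(249/311) = +1 → QR.
(292/311) = +1 → QR.
Total quadratic residues among the 7: 5.

5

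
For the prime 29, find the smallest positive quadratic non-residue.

2

(2/29) = −1, so 2 is the smallest positive non-residue mod 29.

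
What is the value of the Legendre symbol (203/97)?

Euler's criterion: (203/97) ≡ 9^48 (mod 97).
9^2 ≡ 81 (mod 97)
9^4 ≡ 62 (mod 97)
9^8 ≡ 61 (mod 97)
9^16 ≡ 35 (mod 97)
9^32 ≡ 61 (mod 97)
9^48 = 9^(32+16) ≡ 1 (mod 97).
Result is 1, so (203/97) = 1.

1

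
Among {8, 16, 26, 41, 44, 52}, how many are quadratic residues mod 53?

(8/53) = -1 → non-residue.
(16/53) = +1 → QR.
(26/53) = -1 → non-residue.
(41/53) = -1 → non-residue.
(44/53) = +1 → QR.
(52/53) = +1 → QR.
Total quadratic residues among the 6: 3.

3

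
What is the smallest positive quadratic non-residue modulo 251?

2

(2/251) = −1, so 2 is the smallest positive non-residue mod 251.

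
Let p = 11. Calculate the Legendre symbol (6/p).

Euler's criterion: (6/11) ≡ 6^5 (mod 11).
6^2 ≡ 3 (mod 11)
6^4 ≡ 9 (mod 11)
6^5 = 6^(4+1) ≡ 10 (mod 11).
Result is 10 ≡ −1, so (6/11) = −1.

-1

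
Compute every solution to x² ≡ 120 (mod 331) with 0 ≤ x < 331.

38, 293

Since 331 ≡ 3 (mod 4), a square root of 120 is 120^((331+1)/4) = 120^83 mod 331.
Repeated squaring: 120^2≡167, 120^4≡85, 120^8≡274, 120^16≡270, 120^32≡80, 120^64≡111 (mod 331).
120^83 = 120^(64+16+2+1) ≡ 293 (mod 331).
Check: 293² = 85849 ≡ 120 (mod 331). The two roots are 38 and 293.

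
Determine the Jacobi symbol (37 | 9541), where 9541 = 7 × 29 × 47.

Reciprocity: 37 ≡ 1 and 9541 ≡ 1 (mod 4), so (37/9541) = +(9541/37).
Reduce top mod 37: now compute (32/37).
Pull out 2^5: since 37 ≡ 5 (mod 8), (2/37) = -1, so (2/37)^5 = -1.
Reached (1/37) = 1. Collecting the sign flips along the way, the symbol is -1.

-1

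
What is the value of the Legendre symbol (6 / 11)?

Pull out 2: since 11 ≡ 3 (mod 8), (2/11) = -1.
Reciprocity: 3 ≡ 3 and 11 ≡ 3 (mod 4), so (3/11) = −(11/3).
Reduce top mod 3: now compute (2/3).
Pull out 2: since 3 ≡ 3 (mod 8), (2/3) = -1.
Reached (1/3) = 1. Collecting the sign flips along the way, the symbol is -1.

-1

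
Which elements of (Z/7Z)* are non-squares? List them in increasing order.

Square k = 1,…,3 (k and 7−k give the same square):
1²=1, 2²=4, 3²≡2 (mod 7).
The residues are {1, 2, 4}; the non-residues are the remaining 3 nonzero classes.

3,5,6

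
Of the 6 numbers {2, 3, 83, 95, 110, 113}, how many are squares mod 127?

2

(2/127) = +1 → QR.
(3/127) = -1 → non-residue.
(83/127) = -1 → non-residue.
(95/127) = -1 → non-residue.
(110/127) = -1 → non-residue.
(113/127) = +1 → QR.
Total quadratic residues among the 6: 2.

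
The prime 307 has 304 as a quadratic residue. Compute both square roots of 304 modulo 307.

35, 272

Since 307 ≡ 3 (mod 4), a square root of 304 is 304^((307+1)/4) = 304^77 mod 307.
Repeated squaring: 304^2≡9, 304^4≡81, 304^8≡114, 304^16≡102, 304^32≡273, 304^64≡235 (mod 307).
304^77 = 304^(64+8+4+1) ≡ 272 (mod 307).
Check: 272² = 73984 ≡ 304 (mod 307). The two roots are 35 and 272.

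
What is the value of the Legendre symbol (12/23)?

1

Euler's criterion: (12/23) ≡ 12^11 (mod 23).
12^2 ≡ 6 (mod 23)
12^4 ≡ 13 (mod 23)
12^8 ≡ 8 (mod 23)
12^11 = 12^(8+2+1) ≡ 1 (mod 23).
Result is 1, so (12/23) = 1.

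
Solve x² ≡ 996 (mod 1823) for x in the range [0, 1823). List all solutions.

823, 1000

Since 1823 ≡ 3 (mod 4), a square root of 996 is 996^((1823+1)/4) = 996^456 mod 1823.
Repeated squaring: 996^2≡304, 996^4≡1266, 996^8≡339, 996^16≡72, 996^32≡1538, 996^64≡1013, 996^128≡1643, 996^256≡1409 (mod 1823).
996^456 = 996^(256+128+64+8) ≡ 823 (mod 1823).
Check: 823² = 677329 ≡ 996 (mod 1823). The two roots are 823 and 1000.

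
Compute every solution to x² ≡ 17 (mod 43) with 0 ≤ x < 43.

Since 43 ≡ 3 (mod 4), a square root of 17 is 17^((43+1)/4) = 17^11 mod 43.
Repeated squaring: 17^2≡31, 17^4≡15, 17^8≡10 (mod 43).
17^11 = 17^(8+2+1) ≡ 24 (mod 43).
Check: 24² = 576 ≡ 17 (mod 43). The two roots are 19 and 24.

19, 24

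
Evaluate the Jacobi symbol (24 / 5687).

1

Pull out 2^3: since 5687 ≡ 7 (mod 8), (2/5687) = +1, so (2/5687)^3 = +1.
Reciprocity: 3 ≡ 3 and 5687 ≡ 3 (mod 4), so (3/5687) = −(5687/3).
Reduce top mod 3: now compute (2/3).
Pull out 2: since 3 ≡ 3 (mod 8), (2/3) = -1.
Reached (1/3) = 1. Collecting the sign flips along the way, the symbol is +1.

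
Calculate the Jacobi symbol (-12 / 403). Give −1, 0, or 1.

1

First reduce: -12 ≡ 391 (mod 403).
Reciprocity: 391 ≡ 3 and 403 ≡ 3 (mod 4), so (391/403) = −(403/391).
Reduce top mod 391: now compute (12/391).
Pull out 2^2: since 391 ≡ 7 (mod 8), (2/391) = +1, so (2/391)^2 = +1.
Reciprocity: 3 ≡ 3 and 391 ≡ 3 (mod 4), so (3/391) = −(391/3).
Reduce top mod 3: now compute (1/3).
Reached (1/3) = 1. Collecting the sign flips along the way, the symbol is +1.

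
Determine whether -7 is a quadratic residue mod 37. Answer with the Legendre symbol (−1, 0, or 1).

1

First reduce: -7 ≡ 30 (mod 37).
Pull out 2: since 37 ≡ 5 (mod 8), (2/37) = -1.
Reciprocity: 15 ≡ 3 and 37 ≡ 1 (mod 4), so (15/37) = +(37/15).
Reduce top mod 15: now compute (7/15).
Reciprocity: 7 ≡ 3 and 15 ≡ 3 (mod 4), so (7/15) = −(15/7).
Reduce top mod 7: now compute (1/7).
Reached (1/7) = 1. Collecting the sign flips along the way, the symbol is +1.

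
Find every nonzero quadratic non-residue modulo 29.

Square k = 1,…,14 (k and 29−k give the same square):
1²=1, 2²=4, 3²=9, 4²=16, 5²=25, 6²≡7, 7²≡20, 8²≡6, 9²≡23, 10²≡13, 11²≡5, 12²≡28, 13²≡24, 14²≡22 (mod 29).
The residues are {1, 4, 5, 6, 7, 9, 13, 16, 20, 22, 23, 24, 25, 28}; the non-residues are the remaining 14 nonzero classes.

2 3 8 10 11 12 14 15 17 18 19 21 26 27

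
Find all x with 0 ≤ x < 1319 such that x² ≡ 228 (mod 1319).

Since 1319 ≡ 3 (mod 4), a square root of 228 is 228^((1319+1)/4) = 228^330 mod 1319.
Repeated squaring: 228^2≡543, 228^4≡712, 228^8≡448, 228^16≡216, 228^32≡491, 228^64≡1023, 228^128≡562, 228^256≡603 (mod 1319).
228^330 = 228^(256+64+8+2) ≡ 1113 (mod 1319).
Check: 1113² = 1238769 ≡ 228 (mod 1319). The two roots are 206 and 1113.

206, 1113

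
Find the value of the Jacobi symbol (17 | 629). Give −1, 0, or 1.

Reciprocity: 17 ≡ 1 and 629 ≡ 1 (mod 4), so (17/629) = +(629/17).
Reduce top mod 17: now compute (0/17).
Top reduces to 0: gcd > 1, so the symbol is 0.

0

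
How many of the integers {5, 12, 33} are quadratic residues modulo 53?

(5/53) = -1 → non-residue.
(12/53) = -1 → non-residue.
(33/53) = -1 → non-residue.
Total quadratic residues among the 3: 0.

0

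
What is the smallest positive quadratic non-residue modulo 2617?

5

(2/2617) = +1, so 2 is a residue.
(3/2617) = +1, so 3 is a residue.
(4/2617) = +1, so 4 is a residue.
(5/2617) = −1, so 5 is the smallest positive non-residue mod 2617.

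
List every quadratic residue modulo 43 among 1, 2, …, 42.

1, 4, 6, 9, 10, 11, 13, 14, 15, 16, 17, 21, 23, 24, 25, 31, 35, 36, 38, 40, 41

Square k = 1,…,21 (k and 43−k give the same square):
1²=1, 2²=4, 3²=9, 4²=16, 5²=25, 6²=36, 7²≡6, 8²≡21, 9²≡38, 10²≡14, 11²≡35, 12²≡15, 13²≡40, 14²≡24, 15²≡10, 16²≡41, 17²≡31, 18²≡23, 19²≡17, 20²≡13, 21²≡11 (mod 43).
So the quadratic residues mod 43 are {1, 4, 6, 9, 10, 11, 13, 14, 15, 16, 17, 21, 23, 24, 25, 31, 35, 36, 38, 40, 41}.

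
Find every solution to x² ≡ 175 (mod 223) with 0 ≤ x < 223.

Since 223 ≡ 3 (mod 4), a square root of 175 is 175^((223+1)/4) = 175^56 mod 223.
Repeated squaring: 175^2≡74, 175^4≡124, 175^8≡212, 175^16≡121, 175^32≡146 (mod 223).
175^56 = 175^(32+16+8) ≡ 130 (mod 223).
Check: 130² = 16900 ≡ 175 (mod 223). The two roots are 93 and 130.

93, 130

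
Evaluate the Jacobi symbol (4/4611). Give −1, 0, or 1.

1

Pull out 2^2: since 4611 ≡ 3 (mod 8), (2/4611) = -1, so (2/4611)^2 = +1.
Reached (1/4611) = 1. Collecting the sign flips along the way, the symbol is +1.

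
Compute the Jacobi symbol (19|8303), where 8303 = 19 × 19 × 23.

Reciprocity: 19 ≡ 3 and 8303 ≡ 3 (mod 4), so (19/8303) = −(8303/19).
Reduce top mod 19: now compute (0/19).
Top reduces to 0: gcd > 1, so the symbol is 0.

0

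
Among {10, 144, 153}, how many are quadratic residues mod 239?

3

(10/239) = +1 → QR.
(144/239) = +1 → QR.
(153/239) = +1 → QR.
Total quadratic residues among the 3: 3.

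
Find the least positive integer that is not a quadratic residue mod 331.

(2/331) = −1, so 2 is the smallest positive non-residue mod 331.

2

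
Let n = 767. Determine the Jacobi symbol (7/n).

Reciprocity: 7 ≡ 3 and 767 ≡ 3 (mod 4), so (7/767) = −(767/7).
Reduce top mod 7: now compute (4/7).
Pull out 2^2: since 7 ≡ 7 (mod 8), (2/7) = +1, so (2/7)^2 = +1.
Reached (1/7) = 1. Collecting the sign flips along the way, the symbol is -1.

-1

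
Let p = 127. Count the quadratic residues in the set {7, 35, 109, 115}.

2

(7/127) = -1 → non-residue.
(35/127) = +1 → QR.
(109/127) = -1 → non-residue.
(115/127) = +1 → QR.
Total quadratic residues among the 4: 2.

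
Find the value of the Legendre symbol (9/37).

Reciprocity: 9 ≡ 1 and 37 ≡ 1 (mod 4), so (9/37) = +(37/9).
Reduce top mod 9: now compute (1/9).
Reached (1/9) = 1. Collecting the sign flips along the way, the symbol is +1.

1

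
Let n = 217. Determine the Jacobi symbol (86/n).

Pull out 2: since 217 ≡ 1 (mod 8), (2/217) = +1.
Reciprocity: 43 ≡ 3 and 217 ≡ 1 (mod 4), so (43/217) = +(217/43).
Reduce top mod 43: now compute (2/43).
Pull out 2: since 43 ≡ 3 (mod 8), (2/43) = -1.
Reached (1/43) = 1. Collecting the sign flips along the way, the symbol is -1.

-1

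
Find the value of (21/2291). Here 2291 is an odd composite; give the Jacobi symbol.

Reciprocity: 21 ≡ 1 and 2291 ≡ 3 (mod 4), so (21/2291) = +(2291/21).
Reduce top mod 21: now compute (2/21).
Pull out 2: since 21 ≡ 5 (mod 8), (2/21) = -1.
Reached (1/21) = 1. Collecting the sign flips along the way, the symbol is -1.

-1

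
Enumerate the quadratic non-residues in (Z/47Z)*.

5 10 11 13 15 19 20 22 23 26 29 30 31 33 35 38 39 40 41 43 44 45 46

Square k = 1,…,23 (k and 47−k give the same square):
1²=1, 2²=4, 3²=9, 4²=16, 5²=25, 6²=36, 7²≡2, 8²≡17, 9²≡34, 10²≡6, 11²≡27, 12²≡3, 13²≡28, 14²≡8, 15²≡37, 16²≡21, 17²≡7, 18²≡42, 19²≡32, 20²≡24, 21²≡18, 22²≡14, 23²≡12 (mod 47).
The residues are {1, 2, 3, 4, 6, 7, 8, 9, 12, 14, 16, 17, 18, 21, 24, 25, 27, 28, 32, 34, 36, 37, 42}; the non-residues are the remaining 23 nonzero classes.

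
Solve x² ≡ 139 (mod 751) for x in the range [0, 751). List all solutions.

Since 751 ≡ 3 (mod 4), a square root of 139 is 139^((751+1)/4) = 139^188 mod 751.
Repeated squaring: 139^2≡546, 139^4≡720, 139^8≡210, 139^16≡542, 139^32≡123, 139^64≡109, 139^128≡616 (mod 751).
139^188 = 139^(128+32+16+8+4) ≡ 402 (mod 751).
Check: 402² = 161604 ≡ 139 (mod 751). The two roots are 349 and 402.

349, 402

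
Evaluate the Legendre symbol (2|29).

Euler's criterion: (2/29) ≡ 2^14 (mod 29).
2^2 ≡ 4 (mod 29)
2^4 ≡ 16 (mod 29)
2^8 ≡ 24 (mod 29)
2^14 = 2^(8+4+2) ≡ 28 (mod 29).
Result is 28 ≡ −1, so (2/29) = −1.

-1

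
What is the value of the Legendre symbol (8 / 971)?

Pull out 2^3: since 971 ≡ 3 (mod 8), (2/971) = -1, so (2/971)^3 = -1.
Reached (1/971) = 1. Collecting the sign flips along the way, the symbol is -1.

-1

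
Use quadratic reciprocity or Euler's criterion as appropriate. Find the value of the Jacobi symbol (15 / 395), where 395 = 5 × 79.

Reciprocity: 15 ≡ 3 and 395 ≡ 3 (mod 4), so (15/395) = −(395/15).
Reduce top mod 15: now compute (5/15).
Reciprocity: 5 ≡ 1 and 15 ≡ 3 (mod 4), so (5/15) = +(15/5).
Reduce top mod 5: now compute (0/5).
Top reduces to 0: gcd > 1, so the symbol is 0.

0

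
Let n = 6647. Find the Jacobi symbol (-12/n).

First reduce: -12 ≡ 6635 (mod 6647).
Reciprocity: 6635 ≡ 3 and 6647 ≡ 3 (mod 4), so (6635/6647) = −(6647/6635).
Reduce top mod 6635: now compute (12/6635).
Pull out 2^2: since 6635 ≡ 3 (mod 8), (2/6635) = -1, so (2/6635)^2 = +1.
Reciprocity: 3 ≡ 3 and 6635 ≡ 3 (mod 4), so (3/6635) = −(6635/3).
Reduce top mod 3: now compute (2/3).
Pull out 2: since 3 ≡ 3 (mod 8), (2/3) = -1.
Reached (1/3) = 1. Collecting the sign flips along the way, the symbol is -1.

-1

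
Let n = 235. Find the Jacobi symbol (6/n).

1

Pull out 2: since 235 ≡ 3 (mod 8), (2/235) = -1.
Reciprocity: 3 ≡ 3 and 235 ≡ 3 (mod 4), so (3/235) = −(235/3).
Reduce top mod 3: now compute (1/3).
Reached (1/3) = 1. Collecting the sign flips along the way, the symbol is +1.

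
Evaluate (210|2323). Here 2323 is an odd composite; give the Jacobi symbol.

Pull out 2: since 2323 ≡ 3 (mod 8), (2/2323) = -1.
Reciprocity: 105 ≡ 1 and 2323 ≡ 3 (mod 4), so (105/2323) = +(2323/105).
Reduce top mod 105: now compute (13/105).
Reciprocity: 13 ≡ 1 and 105 ≡ 1 (mod 4), so (13/105) = +(105/13).
Reduce top mod 13: now compute (1/13).
Reached (1/13) = 1. Collecting the sign flips along the way, the symbol is -1.

-1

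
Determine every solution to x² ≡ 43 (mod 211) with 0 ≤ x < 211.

Since 211 ≡ 3 (mod 4), a square root of 43 is 43^((211+1)/4) = 43^53 mod 211.
Repeated squaring: 43^2≡161, 43^4≡179, 43^8≡180, 43^16≡117, 43^32≡185 (mod 211).
43^53 = 43^(32+16+4+1) ≡ 185 (mod 211).
Check: 185² = 34225 ≡ 43 (mod 211). The two roots are 26 and 185.

26, 185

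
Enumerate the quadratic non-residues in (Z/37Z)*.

2 5 6 8 13 14 15 17 18 19 20 22 23 24 29 31 32 35

Square k = 1,…,18 (k and 37−k give the same square):
1²=1, 2²=4, 3²=9, 4²=16, 5²=25, 6²=36, 7²≡12, 8²≡27, 9²≡7, 10²≡26, 11²≡10, 12²≡33, 13²≡21, 14²≡11, 15²≡3, 16²≡34, 17²≡30, 18²≡28 (mod 37).
The residues are {1, 3, 4, 7, 9, 10, 11, 12, 16, 21, 25, 26, 27, 28, 30, 33, 34, 36}; the non-residues are the remaining 18 nonzero classes.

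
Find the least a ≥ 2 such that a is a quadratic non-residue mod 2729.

(2/2729) = +1, so 2 is a residue.
(3/2729) = −1, so 3 is the smallest positive non-residue mod 2729.

3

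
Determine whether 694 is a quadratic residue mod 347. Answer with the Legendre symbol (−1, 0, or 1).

First reduce: 694 ≡ 0 (mod 347).
Top reduces to 0: gcd > 1, so the symbol is 0.

0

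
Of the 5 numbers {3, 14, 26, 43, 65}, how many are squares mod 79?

2

(3/79) = -1 → non-residue.
(14/79) = -1 → non-residue.
(26/79) = +1 → QR.
(43/79) = -1 → non-residue.
(65/79) = +1 → QR.
Total quadratic residues among the 5: 2.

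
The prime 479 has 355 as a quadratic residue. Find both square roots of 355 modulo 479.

Since 479 ≡ 3 (mod 4), a square root of 355 is 355^((479+1)/4) = 355^120 mod 479.
Repeated squaring: 355^2≡48, 355^4≡388, 355^8≡138, 355^16≡363, 355^32≡44, 355^64≡20 (mod 479).
355^120 = 355^(64+32+16+8) ≡ 350 (mod 479).
Check: 350² = 122500 ≡ 355 (mod 479). The two roots are 129 and 350.

129, 350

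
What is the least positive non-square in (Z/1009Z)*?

(2/1009) = +1, so 2 is a residue.
(3/1009) = +1, so 3 is a residue.
(4/1009) = +1, so 4 is a residue.
(5/1009) = +1, so 5 is a residue.
(6/1009) = +1, so 6 is a residue.
(7/1009) = +1, so 7 is a residue.
(8/1009) = +1, so 8 is a residue.
(9/1009) = +1, so 9 is a residue.
(10/1009) = +1, so 10 is a residue.
(11/1009) = −1, so 11 is the smallest positive non-residue mod 1009.

11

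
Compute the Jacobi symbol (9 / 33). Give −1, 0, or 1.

Reciprocity: 9 ≡ 1 and 33 ≡ 1 (mod 4), so (9/33) = +(33/9).
Reduce top mod 9: now compute (6/9).
Pull out 2: since 9 ≡ 1 (mod 8), (2/9) = +1.
Reciprocity: 3 ≡ 3 and 9 ≡ 1 (mod 4), so (3/9) = +(9/3).
Reduce top mod 3: now compute (0/3).
Top reduces to 0: gcd > 1, so the symbol is 0.

0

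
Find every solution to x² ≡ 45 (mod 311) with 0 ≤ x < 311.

Since 311 ≡ 3 (mod 4), a square root of 45 is 45^((311+1)/4) = 45^78 mod 311.
Repeated squaring: 45^2≡159, 45^4≡90, 45^8≡14, 45^16≡196, 45^32≡163, 45^64≡134 (mod 311).
45^78 = 45^(64+8+4+2) ≡ 40 (mod 311).
Check: 40² = 1600 ≡ 45 (mod 311). The two roots are 40 and 271.

40, 271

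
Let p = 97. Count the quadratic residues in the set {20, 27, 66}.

(20/97) = -1 → non-residue.
(27/97) = +1 → QR.
(66/97) = +1 → QR.
Total quadratic residues among the 3: 2.

2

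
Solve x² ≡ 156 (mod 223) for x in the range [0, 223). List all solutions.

Since 223 ≡ 3 (mod 4), a square root of 156 is 156^((223+1)/4) = 156^56 mod 223.
Repeated squaring: 156^2≡29, 156^4≡172, 156^8≡148, 156^16≡50, 156^32≡47 (mod 223).
156^56 = 156^(32+16+8) ≡ 143 (mod 223).
Check: 143² = 20449 ≡ 156 (mod 223). The two roots are 80 and 143.

80, 143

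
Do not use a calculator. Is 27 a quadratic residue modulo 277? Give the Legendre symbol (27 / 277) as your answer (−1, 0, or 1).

1

Euler's criterion: (27/277) ≡ 27^138 (mod 277).
27^2 ≡ 175 (mod 277)
27^4 ≡ 155 (mod 277)
27^8 ≡ 203 (mod 277)
27^16 ≡ 213 (mod 277)
27^32 ≡ 218 (mod 277)
27^64 ≡ 157 (mod 277)
27^128 ≡ 273 (mod 277)
27^138 = 27^(128+8+2) ≡ 1 (mod 277).
Result is 1, so (27/277) = 1.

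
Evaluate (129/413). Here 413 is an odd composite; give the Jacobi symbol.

1

Reciprocity: 129 ≡ 1 and 413 ≡ 1 (mod 4), so (129/413) = +(413/129).
Reduce top mod 129: now compute (26/129).
Pull out 2: since 129 ≡ 1 (mod 8), (2/129) = +1.
Reciprocity: 13 ≡ 1 and 129 ≡ 1 (mod 4), so (13/129) = +(129/13).
Reduce top mod 13: now compute (12/13).
Pull out 2^2: since 13 ≡ 5 (mod 8), (2/13) = -1, so (2/13)^2 = +1.
Reciprocity: 3 ≡ 3 and 13 ≡ 1 (mod 4), so (3/13) = +(13/3).
Reduce top mod 3: now compute (1/3).
Reached (1/3) = 1. Collecting the sign flips along the way, the symbol is +1.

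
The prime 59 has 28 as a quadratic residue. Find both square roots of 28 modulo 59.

Since 59 ≡ 3 (mod 4), a square root of 28 is 28^((59+1)/4) = 28^15 mod 59.
Repeated squaring: 28^2≡17, 28^4≡53, 28^8≡36 (mod 59).
28^15 = 28^(8+4+2+1) ≡ 21 (mod 59).
Check: 21² = 441 ≡ 28 (mod 59). The two roots are 21 and 38.

21, 38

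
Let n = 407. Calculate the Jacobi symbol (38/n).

1

Pull out 2: since 407 ≡ 7 (mod 8), (2/407) = +1.
Reciprocity: 19 ≡ 3 and 407 ≡ 3 (mod 4), so (19/407) = −(407/19).
Reduce top mod 19: now compute (8/19).
Pull out 2^3: since 19 ≡ 3 (mod 8), (2/19) = -1, so (2/19)^3 = -1.
Reached (1/19) = 1. Collecting the sign flips along the way, the symbol is +1.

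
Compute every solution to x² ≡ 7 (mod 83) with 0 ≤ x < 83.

16, 67

Since 83 ≡ 3 (mod 4), a square root of 7 is 7^((83+1)/4) = 7^21 mod 83.
Repeated squaring: 7^2≡49, 7^4≡77, 7^8≡36, 7^16≡51 (mod 83).
7^21 = 7^(16+4+1) ≡ 16 (mod 83).
Check: 16² = 256 ≡ 7 (mod 83). The two roots are 16 and 67.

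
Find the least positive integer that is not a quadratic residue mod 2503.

3

(2/2503) = +1, so 2 is a residue.
(3/2503) = −1, so 3 is the smallest positive non-residue mod 2503.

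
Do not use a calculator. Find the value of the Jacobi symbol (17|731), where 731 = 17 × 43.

Reciprocity: 17 ≡ 1 and 731 ≡ 3 (mod 4), so (17/731) = +(731/17).
Reduce top mod 17: now compute (0/17).
Top reduces to 0: gcd > 1, so the symbol is 0.

0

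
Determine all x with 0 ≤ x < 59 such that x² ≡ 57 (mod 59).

23, 36

Since 59 ≡ 3 (mod 4), a square root of 57 is 57^((59+1)/4) = 57^15 mod 59.
Repeated squaring: 57^2≡4, 57^4≡16, 57^8≡20 (mod 59).
57^15 = 57^(8+4+2+1) ≡ 36 (mod 59).
Check: 36² = 1296 ≡ 57 (mod 59). The two roots are 23 and 36.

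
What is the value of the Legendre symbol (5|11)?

Reciprocity: 5 ≡ 1 and 11 ≡ 3 (mod 4), so (5/11) = +(11/5).
Reduce top mod 5: now compute (1/5).
Reached (1/5) = 1. Collecting the sign flips along the way, the symbol is +1.

1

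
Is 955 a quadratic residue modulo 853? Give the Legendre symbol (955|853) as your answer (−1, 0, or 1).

First reduce: 955 ≡ 102 (mod 853).
Pull out 2: since 853 ≡ 5 (mod 8), (2/853) = -1.
Reciprocity: 51 ≡ 3 and 853 ≡ 1 (mod 4), so (51/853) = +(853/51).
Reduce top mod 51: now compute (37/51).
Reciprocity: 37 ≡ 1 and 51 ≡ 3 (mod 4), so (37/51) = +(51/37).
Reduce top mod 37: now compute (14/37).
Pull out 2: since 37 ≡ 5 (mod 8), (2/37) = -1.
Reciprocity: 7 ≡ 3 and 37 ≡ 1 (mod 4), so (7/37) = +(37/7).
Reduce top mod 7: now compute (2/7).
Pull out 2: since 7 ≡ 7 (mod 8), (2/7) = +1.
Reached (1/7) = 1. Collecting the sign flips along the way, the symbol is +1.

1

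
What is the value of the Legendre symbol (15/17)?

Reciprocity: 15 ≡ 3 and 17 ≡ 1 (mod 4), so (15/17) = +(17/15).
Reduce top mod 15: now compute (2/15).
Pull out 2: since 15 ≡ 7 (mod 8), (2/15) = +1.
Reached (1/15) = 1. Collecting the sign flips along the way, the symbol is +1.

1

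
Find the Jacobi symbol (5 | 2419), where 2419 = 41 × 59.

Reciprocity: 5 ≡ 1 and 2419 ≡ 3 (mod 4), so (5/2419) = +(2419/5).
Reduce top mod 5: now compute (4/5).
Pull out 2^2: since 5 ≡ 5 (mod 8), (2/5) = -1, so (2/5)^2 = +1.
Reached (1/5) = 1. Collecting the sign flips along the way, the symbol is +1.

1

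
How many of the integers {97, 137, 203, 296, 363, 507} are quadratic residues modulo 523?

(97/523) = -1 → non-residue.
(137/523) = +1 → QR.
(203/523) = +1 → QR.
(296/523) = +1 → QR.
(363/523) = -1 → non-residue.
(507/523) = -1 → non-residue.
Total quadratic residues among the 6: 3.

3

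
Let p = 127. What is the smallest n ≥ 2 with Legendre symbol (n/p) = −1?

3

(2/127) = +1, so 2 is a residue.
(3/127) = −1, so 3 is the smallest positive non-residue mod 127.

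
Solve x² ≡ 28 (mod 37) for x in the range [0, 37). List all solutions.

37 ≡ 1 (mod 4), so we find a root by search.
Trying successive values, 18² = 324 ≡ 28 (mod 37). The other root is 37 − 18 = 19.

18, 19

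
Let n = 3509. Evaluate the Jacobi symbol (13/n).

1

Reciprocity: 13 ≡ 1 and 3509 ≡ 1 (mod 4), so (13/3509) = +(3509/13).
Reduce top mod 13: now compute (12/13).
Pull out 2^2: since 13 ≡ 5 (mod 8), (2/13) = -1, so (2/13)^2 = +1.
Reciprocity: 3 ≡ 3 and 13 ≡ 1 (mod 4), so (3/13) = +(13/3).
Reduce top mod 3: now compute (1/3).
Reached (1/3) = 1. Collecting the sign flips along the way, the symbol is +1.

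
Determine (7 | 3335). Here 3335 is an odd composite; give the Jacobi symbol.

Reciprocity: 7 ≡ 3 and 3335 ≡ 3 (mod 4), so (7/3335) = −(3335/7).
Reduce top mod 7: now compute (3/7).
Reciprocity: 3 ≡ 3 and 7 ≡ 3 (mod 4), so (3/7) = −(7/3).
Reduce top mod 3: now compute (1/3).
Reached (1/3) = 1. Collecting the sign flips along the way, the symbol is +1.

1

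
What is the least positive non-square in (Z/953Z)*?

(2/953) = +1, so 2 is a residue.
(3/953) = −1, so 3 is the smallest positive non-residue mod 953.

3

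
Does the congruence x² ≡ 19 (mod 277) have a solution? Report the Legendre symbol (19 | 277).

Reciprocity: 19 ≡ 3 and 277 ≡ 1 (mod 4), so (19/277) = +(277/19).
Reduce top mod 19: now compute (11/19).
Reciprocity: 11 ≡ 3 and 19 ≡ 3 (mod 4), so (11/19) = −(19/11).
Reduce top mod 11: now compute (8/11).
Pull out 2^3: since 11 ≡ 3 (mod 8), (2/11) = -1, so (2/11)^3 = -1.
Reached (1/11) = 1. Collecting the sign flips along the way, the symbol is +1.

1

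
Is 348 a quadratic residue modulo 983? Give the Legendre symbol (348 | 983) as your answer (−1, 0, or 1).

Pull out 2^2: since 983 ≡ 7 (mod 8), (2/983) = +1, so (2/983)^2 = +1.
Reciprocity: 87 ≡ 3 and 983 ≡ 3 (mod 4), so (87/983) = −(983/87).
Reduce top mod 87: now compute (26/87).
Pull out 2: since 87 ≡ 7 (mod 8), (2/87) = +1.
Reciprocity: 13 ≡ 1 and 87 ≡ 3 (mod 4), so (13/87) = +(87/13).
Reduce top mod 13: now compute (9/13).
Reciprocity: 9 ≡ 1 and 13 ≡ 1 (mod 4), so (9/13) = +(13/9).
Reduce top mod 9: now compute (4/9).
Pull out 2^2: since 9 ≡ 1 (mod 8), (2/9) = +1, so (2/9)^2 = +1.
Reached (1/9) = 1. Collecting the sign flips along the way, the symbol is -1.

-1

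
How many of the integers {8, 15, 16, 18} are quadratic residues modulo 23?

3

(8/23) = +1 → QR.
(15/23) = -1 → non-residue.
(16/23) = +1 → QR.
(18/23) = +1 → QR.
Total quadratic residues among the 4: 3.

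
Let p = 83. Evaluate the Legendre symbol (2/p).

Pull out 2: since 83 ≡ 3 (mod 8), (2/83) = -1.
Reached (1/83) = 1. Collecting the sign flips along the way, the symbol is -1.

-1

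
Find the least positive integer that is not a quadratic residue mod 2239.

(2/2239) = +1, so 2 is a residue.
(3/2239) = −1, so 3 is the smallest positive non-residue mod 2239.

3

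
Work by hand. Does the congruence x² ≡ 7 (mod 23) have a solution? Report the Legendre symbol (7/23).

Reciprocity: 7 ≡ 3 and 23 ≡ 3 (mod 4), so (7/23) = −(23/7).
Reduce top mod 7: now compute (2/7).
Pull out 2: since 7 ≡ 7 (mod 8), (2/7) = +1.
Reached (1/7) = 1. Collecting the sign flips along the way, the symbol is -1.

-1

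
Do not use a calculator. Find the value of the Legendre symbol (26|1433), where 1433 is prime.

Pull out 2: since 1433 ≡ 1 (mod 8), (2/1433) = +1.
Reciprocity: 13 ≡ 1 and 1433 ≡ 1 (mod 4), so (13/1433) = +(1433/13).
Reduce top mod 13: now compute (3/13).
Reciprocity: 3 ≡ 3 and 13 ≡ 1 (mod 4), so (3/13) = +(13/3).
Reduce top mod 3: now compute (1/3).
Reached (1/3) = 1. Collecting the sign flips along the way, the symbol is +1.

1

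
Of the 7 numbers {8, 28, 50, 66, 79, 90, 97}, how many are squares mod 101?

2

(8/101) = -1 → non-residue.
(28/101) = -1 → non-residue.
(50/101) = -1 → non-residue.
(66/101) = -1 → non-residue.
(79/101) = +1 → QR.
(90/101) = -1 → non-residue.
(97/101) = +1 → QR.
Total quadratic residues among the 7: 2.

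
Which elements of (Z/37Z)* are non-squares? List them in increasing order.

2,5,6,8,13,14,15,17,18,19,20,22,23,24,29,31,32,35

Square k = 1,…,18 (k and 37−k give the same square):
1²=1, 2²=4, 3²=9, 4²=16, 5²=25, 6²=36, 7²≡12, 8²≡27, 9²≡7, 10²≡26, 11²≡10, 12²≡33, 13²≡21, 14²≡11, 15²≡3, 16²≡34, 17²≡30, 18²≡28 (mod 37).
The residues are {1, 3, 4, 7, 9, 10, 11, 12, 16, 21, 25, 26, 27, 28, 30, 33, 34, 36}; the non-residues are the remaining 18 nonzero classes.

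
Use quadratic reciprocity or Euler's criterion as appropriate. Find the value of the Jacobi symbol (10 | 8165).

Pull out 2: since 8165 ≡ 5 (mod 8), (2/8165) = -1.
Reciprocity: 5 ≡ 1 and 8165 ≡ 1 (mod 4), so (5/8165) = +(8165/5).
Reduce top mod 5: now compute (0/5).
Top reduces to 0: gcd > 1, so the symbol is 0.

0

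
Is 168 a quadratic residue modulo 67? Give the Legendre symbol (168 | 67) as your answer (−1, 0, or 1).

First reduce: 168 ≡ 34 (mod 67).
Pull out 2: since 67 ≡ 3 (mod 8), (2/67) = -1.
Reciprocity: 17 ≡ 1 and 67 ≡ 3 (mod 4), so (17/67) = +(67/17).
Reduce top mod 17: now compute (16/17).
Pull out 2^4: since 17 ≡ 1 (mod 8), (2/17) = +1, so (2/17)^4 = +1.
Reached (1/17) = 1. Collecting the sign flips along the way, the symbol is -1.

-1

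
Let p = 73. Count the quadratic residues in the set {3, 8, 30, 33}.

(3/73) = +1 → QR.
(8/73) = +1 → QR.
(30/73) = -1 → non-residue.
(33/73) = -1 → non-residue.
Total quadratic residues among the 4: 2.

2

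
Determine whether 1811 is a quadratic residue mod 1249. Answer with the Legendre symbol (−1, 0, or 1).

First reduce: 1811 ≡ 562 (mod 1249).
Pull out 2: since 1249 ≡ 1 (mod 8), (2/1249) = +1.
Reciprocity: 281 ≡ 1 and 1249 ≡ 1 (mod 4), so (281/1249) = +(1249/281).
Reduce top mod 281: now compute (125/281).
Reciprocity: 125 ≡ 1 and 281 ≡ 1 (mod 4), so (125/281) = +(281/125).
Reduce top mod 125: now compute (31/125).
Reciprocity: 31 ≡ 3 and 125 ≡ 1 (mod 4), so (31/125) = +(125/31).
Reduce top mod 31: now compute (1/31).
Reached (1/31) = 1. Collecting the sign flips along the way, the symbol is +1.

1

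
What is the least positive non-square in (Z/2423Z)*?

5

(2/2423) = +1, so 2 is a residue.
(3/2423) = +1, so 3 is a residue.
(4/2423) = +1, so 4 is a residue.
(5/2423) = −1, so 5 is the smallest positive non-residue mod 2423.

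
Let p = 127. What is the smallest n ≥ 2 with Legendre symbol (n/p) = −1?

(2/127) = +1, so 2 is a residue.
(3/127) = −1, so 3 is the smallest positive non-residue mod 127.

3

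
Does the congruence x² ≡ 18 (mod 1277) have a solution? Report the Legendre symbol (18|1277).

Pull out 2: since 1277 ≡ 5 (mod 8), (2/1277) = -1.
Reciprocity: 9 ≡ 1 and 1277 ≡ 1 (mod 4), so (9/1277) = +(1277/9).
Reduce top mod 9: now compute (8/9).
Pull out 2^3: since 9 ≡ 1 (mod 8), (2/9) = +1, so (2/9)^3 = +1.
Reached (1/9) = 1. Collecting the sign flips along the way, the symbol is -1.

-1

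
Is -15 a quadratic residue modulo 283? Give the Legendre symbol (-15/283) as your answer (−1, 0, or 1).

-1

Euler's criterion: (-15/283) ≡ 268^141 (mod 283).
268^2 ≡ 225 (mod 283)
268^4 ≡ 251 (mod 283)
268^8 ≡ 175 (mod 283)
268^16 ≡ 61 (mod 283)
268^32 ≡ 42 (mod 283)
268^64 ≡ 66 (mod 283)
268^128 ≡ 111 (mod 283)
268^141 = 268^(128+8+4+1) ≡ 282 (mod 283).
Result is 282 ≡ −1, so (-15/283) = −1.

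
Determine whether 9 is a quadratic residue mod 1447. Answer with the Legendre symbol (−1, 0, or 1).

1

Reciprocity: 9 ≡ 1 and 1447 ≡ 3 (mod 4), so (9/1447) = +(1447/9).
Reduce top mod 9: now compute (7/9).
Reciprocity: 7 ≡ 3 and 9 ≡ 1 (mod 4), so (7/9) = +(9/7).
Reduce top mod 7: now compute (2/7).
Pull out 2: since 7 ≡ 7 (mod 8), (2/7) = +1.
Reached (1/7) = 1. Collecting the sign flips along the way, the symbol is +1.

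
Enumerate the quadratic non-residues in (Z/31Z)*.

3 6 11 12 13 15 17 21 22 23 24 26 27 29 30

Square k = 1,…,15 (k and 31−k give the same square):
1²=1, 2²=4, 3²=9, 4²=16, 5²=25, 6²≡5, 7²≡18, 8²≡2, 9²≡19, 10²≡7, 11²≡28, 12²≡20, 13²≡14, 14²≡10, 15²≡8 (mod 31).
The residues are {1, 2, 4, 5, 7, 8, 9, 10, 14, 16, 18, 19, 20, 25, 28}; the non-residues are the remaining 15 nonzero classes.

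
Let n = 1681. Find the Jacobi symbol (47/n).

Reciprocity: 47 ≡ 3 and 1681 ≡ 1 (mod 4), so (47/1681) = +(1681/47).
Reduce top mod 47: now compute (36/47).
Pull out 2^2: since 47 ≡ 7 (mod 8), (2/47) = +1, so (2/47)^2 = +1.
Reciprocity: 9 ≡ 1 and 47 ≡ 3 (mod 4), so (9/47) = +(47/9).
Reduce top mod 9: now compute (2/9).
Pull out 2: since 9 ≡ 1 (mod 8), (2/9) = +1.
Reached (1/9) = 1. Collecting the sign flips along the way, the symbol is +1.

1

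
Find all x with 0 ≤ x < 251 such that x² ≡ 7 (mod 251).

Since 251 ≡ 3 (mod 4), a square root of 7 is 7^((251+1)/4) = 7^63 mod 251.
Repeated squaring: 7^2≡49, 7^4≡142, 7^8≡84, 7^16≡28, 7^32≡31 (mod 251).
7^63 = 7^(32+16+8+4+2+1) ≡ 209 (mod 251).
Check: 209² = 43681 ≡ 7 (mod 251). The two roots are 42 and 209.

42, 209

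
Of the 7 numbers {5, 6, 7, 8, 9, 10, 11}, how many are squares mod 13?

(5/13) = -1 → non-residue.
(6/13) = -1 → non-residue.
(7/13) = -1 → non-residue.
(8/13) = -1 → non-residue.
(9/13) = +1 → QR.
(10/13) = +1 → QR.
(11/13) = -1 → non-residue.
Total quadratic residues among the 7: 2.

2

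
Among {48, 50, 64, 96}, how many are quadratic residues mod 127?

2

(48/127) = -1 → non-residue.
(50/127) = +1 → QR.
(64/127) = +1 → QR.
(96/127) = -1 → non-residue.
Total quadratic residues among the 4: 2.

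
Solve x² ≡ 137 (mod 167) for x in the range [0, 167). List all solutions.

Since 167 ≡ 3 (mod 4), a square root of 137 is 137^((167+1)/4) = 137^42 mod 167.
Repeated squaring: 137^2≡65, 137^4≡50, 137^8≡162, 137^16≡25, 137^32≡124 (mod 167).
137^42 = 137^(32+8+2) ≡ 114 (mod 167).
Check: 114² = 12996 ≡ 137 (mod 167). The two roots are 53 and 114.

53, 114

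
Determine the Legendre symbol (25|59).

1

Reciprocity: 25 ≡ 1 and 59 ≡ 3 (mod 4), so (25/59) = +(59/25).
Reduce top mod 25: now compute (9/25).
Reciprocity: 9 ≡ 1 and 25 ≡ 1 (mod 4), so (9/25) = +(25/9).
Reduce top mod 9: now compute (7/9).
Reciprocity: 7 ≡ 3 and 9 ≡ 1 (mod 4), so (7/9) = +(9/7).
Reduce top mod 7: now compute (2/7).
Pull out 2: since 7 ≡ 7 (mod 8), (2/7) = +1.
Reached (1/7) = 1. Collecting the sign flips along the way, the symbol is +1.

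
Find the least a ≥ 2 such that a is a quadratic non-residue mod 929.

3

(2/929) = +1, so 2 is a residue.
(3/929) = −1, so 3 is the smallest positive non-residue mod 929.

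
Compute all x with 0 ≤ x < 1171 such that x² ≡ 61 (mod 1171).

Since 1171 ≡ 3 (mod 4), a square root of 61 is 61^((1171+1)/4) = 61^293 mod 1171.
Repeated squaring: 61^2≡208, 61^4≡1108, 61^8≡456, 61^16≡669, 61^32≡239, 61^64≡913, 61^128≡988, 61^256≡701 (mod 1171).
61^293 = 61^(256+32+4+1) ≡ 895 (mod 1171).
Check: 895² = 801025 ≡ 61 (mod 1171). The two roots are 276 and 895.

276, 895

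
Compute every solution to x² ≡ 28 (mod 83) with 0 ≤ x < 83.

Since 83 ≡ 3 (mod 4), a square root of 28 is 28^((83+1)/4) = 28^21 mod 83.
Repeated squaring: 28^2≡37, 28^4≡41, 28^8≡21, 28^16≡26 (mod 83).
28^21 = 28^(16+4+1) ≡ 51 (mod 83).
Check: 51² = 2601 ≡ 28 (mod 83). The two roots are 32 and 51.

32, 51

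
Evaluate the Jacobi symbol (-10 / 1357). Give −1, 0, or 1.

First reduce: -10 ≡ 1347 (mod 1357).
Reciprocity: 1347 ≡ 3 and 1357 ≡ 1 (mod 4), so (1347/1357) = +(1357/1347).
Reduce top mod 1347: now compute (10/1347).
Pull out 2: since 1347 ≡ 3 (mod 8), (2/1347) = -1.
Reciprocity: 5 ≡ 1 and 1347 ≡ 3 (mod 4), so (5/1347) = +(1347/5).
Reduce top mod 5: now compute (2/5).
Pull out 2: since 5 ≡ 5 (mod 8), (2/5) = -1.
Reached (1/5) = 1. Collecting the sign flips along the way, the symbol is +1.

1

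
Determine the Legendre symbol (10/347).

Pull out 2: since 347 ≡ 3 (mod 8), (2/347) = -1.
Reciprocity: 5 ≡ 1 and 347 ≡ 3 (mod 4), so (5/347) = +(347/5).
Reduce top mod 5: now compute (2/5).
Pull out 2: since 5 ≡ 5 (mod 8), (2/5) = -1.
Reached (1/5) = 1. Collecting the sign flips along the way, the symbol is +1.

1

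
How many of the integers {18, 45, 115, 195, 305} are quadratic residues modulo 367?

2

(18/367) = +1 → QR.
(45/367) = -1 → non-residue.
(115/367) = -1 → non-residue.
(195/367) = +1 → QR.
(305/367) = -1 → non-residue.
Total quadratic residues among the 5: 2.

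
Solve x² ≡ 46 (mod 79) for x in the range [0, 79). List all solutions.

21, 58

Since 79 ≡ 3 (mod 4), a square root of 46 is 46^((79+1)/4) = 46^20 mod 79.
Repeated squaring: 46^2≡62, 46^4≡52, 46^8≡18, 46^16≡8 (mod 79).
46^20 = 46^(16+4) ≡ 21 (mod 79).
Check: 21² = 441 ≡ 46 (mod 79). The two roots are 21 and 58.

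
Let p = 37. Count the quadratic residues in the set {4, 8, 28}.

2

(4/37) = +1 → QR.
(8/37) = -1 → non-residue.
(28/37) = +1 → QR.
Total quadratic residues among the 3: 2.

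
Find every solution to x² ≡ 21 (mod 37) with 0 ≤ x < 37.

37 ≡ 1 (mod 4), so we find a root by search.
Trying successive values, 13² = 169 ≡ 21 (mod 37). The other root is 37 − 13 = 24.

13, 24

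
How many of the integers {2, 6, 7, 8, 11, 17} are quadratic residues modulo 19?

4

(2/19) = -1 → non-residue.
(6/19) = +1 → QR.
(7/19) = +1 → QR.
(8/19) = -1 → non-residue.
(11/19) = +1 → QR.
(17/19) = +1 → QR.
Total quadratic residues among the 6: 4.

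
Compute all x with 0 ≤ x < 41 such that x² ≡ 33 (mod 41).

41 ≡ 1 (mod 4), so we find a root by search.
Trying successive values, 19² = 361 ≡ 33 (mod 41). The other root is 41 − 19 = 22.

19, 22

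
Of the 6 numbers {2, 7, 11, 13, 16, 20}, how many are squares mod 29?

4

(2/29) = -1 → non-residue.
(7/29) = +1 → QR.
(11/29) = -1 → non-residue.
(13/29) = +1 → QR.
(16/29) = +1 → QR.
(20/29) = +1 → QR.
Total quadratic residues among the 6: 4.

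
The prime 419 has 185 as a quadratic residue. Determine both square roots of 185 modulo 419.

Since 419 ≡ 3 (mod 4), a square root of 185 is 185^((419+1)/4) = 185^105 mod 419.
Repeated squaring: 185^2≡286, 185^4≡91, 185^8≡320, 185^16≡164, 185^32≡80, 185^64≡115 (mod 419).
185^105 = 185^(64+32+8+1) ≡ 336 (mod 419).
Check: 336² = 112896 ≡ 185 (mod 419). The two roots are 83 and 336.

83, 336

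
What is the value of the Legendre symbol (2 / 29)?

Euler's criterion: (2/29) ≡ 2^14 (mod 29).
2^2 ≡ 4 (mod 29)
2^4 ≡ 16 (mod 29)
2^8 ≡ 24 (mod 29)
2^14 = 2^(8+4+2) ≡ 28 (mod 29).
Result is 28 ≡ −1, so (2/29) = −1.

-1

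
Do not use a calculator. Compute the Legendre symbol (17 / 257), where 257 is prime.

1

Euler's criterion: (17/257) ≡ 17^128 (mod 257).
17^2 ≡ 32 (mod 257)
17^4 ≡ 253 (mod 257)
17^8 ≡ 16 (mod 257)
17^16 ≡ 256 (mod 257)
17^32 ≡ 1 (mod 257)
17^64 ≡ 1 (mod 257)
17^128 ≡ 1 (mod 257)
17^128 = 17^(128) ≡ 1 (mod 257).
Result is 1, so (17/257) = 1.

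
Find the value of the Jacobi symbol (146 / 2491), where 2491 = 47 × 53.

-1

Pull out 2: since 2491 ≡ 3 (mod 8), (2/2491) = -1.
Reciprocity: 73 ≡ 1 and 2491 ≡ 3 (mod 4), so (73/2491) = +(2491/73).
Reduce top mod 73: now compute (9/73).
Reciprocity: 9 ≡ 1 and 73 ≡ 1 (mod 4), so (9/73) = +(73/9).
Reduce top mod 9: now compute (1/9).
Reached (1/9) = 1. Collecting the sign flips along the way, the symbol is -1.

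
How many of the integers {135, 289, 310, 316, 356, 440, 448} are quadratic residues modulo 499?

2

(135/499) = -1 → non-residue.
(289/499) = +1 → QR.
(310/499) = -1 → non-residue.
(316/499) = -1 → non-residue.
(356/499) = -1 → non-residue.
(440/499) = +1 → QR.
(448/499) = -1 → non-residue.
Total quadratic residues among the 7: 2.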